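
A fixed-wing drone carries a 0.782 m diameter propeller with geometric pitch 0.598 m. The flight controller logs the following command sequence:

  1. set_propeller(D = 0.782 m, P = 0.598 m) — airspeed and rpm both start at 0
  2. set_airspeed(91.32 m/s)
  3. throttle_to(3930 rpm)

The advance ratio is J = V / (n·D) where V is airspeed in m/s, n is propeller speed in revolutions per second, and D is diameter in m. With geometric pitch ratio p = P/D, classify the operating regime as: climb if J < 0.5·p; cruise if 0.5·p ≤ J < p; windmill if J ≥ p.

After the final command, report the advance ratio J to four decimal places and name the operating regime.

set_propeller: D = 0.782 m, P = 0.598 m (p = P/D = 0.764706); state ← (V=0, rpm=0)
set_airspeed(91.32): V ← 91.32 m/s
throttle_to(3930): rpm ← 3930
final state: V = 91.32 m/s, rpm = 3930 → n = rpm/60 = 65.500000 rev/s
J = V / (n·D) = 91.32 / (65.500000 × 0.782) = 1.782862
regime bands: climb J<0.3824 | cruise [0.3824, 0.7647) | windmill J≥0.7647
J = 1.7829 → windmill

J = 1.7829, regime = windmill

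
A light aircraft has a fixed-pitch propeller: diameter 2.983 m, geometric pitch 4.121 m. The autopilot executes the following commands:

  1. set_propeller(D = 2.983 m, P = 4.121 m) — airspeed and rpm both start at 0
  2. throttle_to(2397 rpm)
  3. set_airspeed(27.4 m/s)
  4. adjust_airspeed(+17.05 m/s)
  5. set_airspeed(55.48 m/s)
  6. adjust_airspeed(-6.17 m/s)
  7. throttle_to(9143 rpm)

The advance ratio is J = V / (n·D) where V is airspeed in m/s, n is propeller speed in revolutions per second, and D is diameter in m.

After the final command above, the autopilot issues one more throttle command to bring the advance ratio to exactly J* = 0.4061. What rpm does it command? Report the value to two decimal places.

rpm = 2442.31

set_propeller: D = 2.983 m, P = 4.121 m (p = P/D = 1.381495); state ← (V=0, rpm=0)
throttle_to(2397): rpm ← 2397
set_airspeed(27.4): V ← 27.4 m/s
adjust_airspeed(+17.05): V ← 27.4 +17.05 = 44.45 m/s
set_airspeed(55.48): V ← 55.48 m/s
adjust_airspeed(-6.17): V ← 55.48 -6.17 = 49.31 m/s
throttle_to(9143): rpm ← 9143
final state: V = 49.31 m/s, rpm = 9143 → n = rpm/60 = 152.383333 rev/s
target J* = 0.4061; solve J* = V/(n·D) for n: n = V/(J*·D) = 49.31/(0.4061 × 2.983) = 40.705094 rev/s
rpm = 60·n = 2442.305627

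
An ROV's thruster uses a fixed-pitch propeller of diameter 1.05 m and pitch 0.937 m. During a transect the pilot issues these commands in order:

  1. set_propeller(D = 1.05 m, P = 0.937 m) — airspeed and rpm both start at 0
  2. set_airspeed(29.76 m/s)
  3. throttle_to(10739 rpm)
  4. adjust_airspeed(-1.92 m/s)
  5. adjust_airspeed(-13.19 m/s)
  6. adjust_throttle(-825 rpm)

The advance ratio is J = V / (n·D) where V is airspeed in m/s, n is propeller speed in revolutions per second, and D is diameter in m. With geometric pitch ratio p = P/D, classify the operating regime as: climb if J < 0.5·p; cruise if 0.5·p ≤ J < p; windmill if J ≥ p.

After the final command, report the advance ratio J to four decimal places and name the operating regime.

set_propeller: D = 1.05 m, P = 0.937 m (p = P/D = 0.892381); state ← (V=0, rpm=0)
set_airspeed(29.76): V ← 29.76 m/s
throttle_to(10739): rpm ← 10739
adjust_airspeed(-1.92): V ← 29.76 -1.92 = 27.84 m/s
adjust_airspeed(-13.19): V ← 27.84 -13.19 = 14.65 m/s
adjust_throttle(-825): rpm ← 10739 -825 = 9914
final state: V = 14.65 m/s, rpm = 9914 → n = rpm/60 = 165.233333 rev/s
J = V / (n·D) = 14.65 / (165.233333 × 1.05) = 0.084440
regime bands: climb J<0.4462 | cruise [0.4462, 0.8924) | windmill J≥0.8924
J = 0.0844 → climb

J = 0.0844, regime = climb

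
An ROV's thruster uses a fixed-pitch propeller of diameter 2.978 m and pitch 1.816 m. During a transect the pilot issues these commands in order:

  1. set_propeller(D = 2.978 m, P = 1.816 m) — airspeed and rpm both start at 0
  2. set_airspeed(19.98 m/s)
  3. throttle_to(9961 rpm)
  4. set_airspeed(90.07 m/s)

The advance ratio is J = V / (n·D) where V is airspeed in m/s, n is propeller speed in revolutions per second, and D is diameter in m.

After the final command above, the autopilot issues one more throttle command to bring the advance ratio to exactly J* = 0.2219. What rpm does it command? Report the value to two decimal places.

set_propeller: D = 2.978 m, P = 1.816 m (p = P/D = 0.609805); state ← (V=0, rpm=0)
set_airspeed(19.98): V ← 19.98 m/s
throttle_to(9961): rpm ← 9961
set_airspeed(90.07): V ← 90.07 m/s
final state: V = 90.07 m/s, rpm = 9961 → n = rpm/60 = 166.016667 rev/s
target J* = 0.2219; solve J* = V/(n·D) for n: n = V/(J*·D) = 90.07/(0.2219 × 2.978) = 136.300725 rev/s
rpm = 60·n = 8178.043522

rpm = 8178.04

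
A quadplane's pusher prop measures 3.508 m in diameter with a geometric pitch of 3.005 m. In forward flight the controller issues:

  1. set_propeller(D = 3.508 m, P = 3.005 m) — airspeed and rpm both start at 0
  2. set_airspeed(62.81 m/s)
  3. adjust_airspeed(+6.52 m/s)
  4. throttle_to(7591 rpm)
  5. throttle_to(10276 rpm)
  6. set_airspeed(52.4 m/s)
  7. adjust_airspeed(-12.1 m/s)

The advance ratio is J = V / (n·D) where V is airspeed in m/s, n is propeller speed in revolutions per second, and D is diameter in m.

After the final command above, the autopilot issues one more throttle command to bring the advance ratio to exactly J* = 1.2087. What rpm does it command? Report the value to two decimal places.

set_propeller: D = 3.508 m, P = 3.005 m (p = P/D = 0.856613); state ← (V=0, rpm=0)
set_airspeed(62.81): V ← 62.81 m/s
adjust_airspeed(+6.52): V ← 62.81 +6.52 = 69.33 m/s
throttle_to(7591): rpm ← 7591
throttle_to(10276): rpm ← 10276
set_airspeed(52.4): V ← 52.4 m/s
adjust_airspeed(-12.1): V ← 52.4 -12.1 = 40.3 m/s
final state: V = 40.3 m/s, rpm = 10276 → n = rpm/60 = 171.266667 rev/s
target J* = 1.2087; solve J* = V/(n·D) for n: n = V/(J*·D) = 40.3/(1.2087 × 3.508) = 9.504449 rev/s
rpm = 60·n = 570.266933

rpm = 570.27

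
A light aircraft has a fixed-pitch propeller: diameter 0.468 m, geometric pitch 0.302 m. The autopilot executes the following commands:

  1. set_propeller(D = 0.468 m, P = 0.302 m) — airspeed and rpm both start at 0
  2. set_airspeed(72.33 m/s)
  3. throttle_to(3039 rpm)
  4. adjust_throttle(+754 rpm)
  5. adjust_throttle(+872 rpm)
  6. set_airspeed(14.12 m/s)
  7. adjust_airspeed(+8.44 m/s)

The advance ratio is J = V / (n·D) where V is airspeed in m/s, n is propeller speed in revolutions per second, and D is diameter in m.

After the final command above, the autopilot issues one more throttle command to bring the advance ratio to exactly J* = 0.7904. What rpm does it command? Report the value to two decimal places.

set_propeller: D = 0.468 m, P = 0.302 m (p = P/D = 0.645299); state ← (V=0, rpm=0)
set_airspeed(72.33): V ← 72.33 m/s
throttle_to(3039): rpm ← 3039
adjust_throttle(+754): rpm ← 3039 +754 = 3793
adjust_throttle(+872): rpm ← 3793 +872 = 4665
set_airspeed(14.12): V ← 14.12 m/s
adjust_airspeed(+8.44): V ← 14.12 +8.44 = 22.56 m/s
final state: V = 22.56 m/s, rpm = 4665 → n = rpm/60 = 77.750000 rev/s
target J* = 0.7904; solve J* = V/(n·D) for n: n = V/(J*·D) = 22.56/(0.7904 × 0.468) = 60.988269 rev/s
rpm = 60·n = 3659.296169

rpm = 3659.30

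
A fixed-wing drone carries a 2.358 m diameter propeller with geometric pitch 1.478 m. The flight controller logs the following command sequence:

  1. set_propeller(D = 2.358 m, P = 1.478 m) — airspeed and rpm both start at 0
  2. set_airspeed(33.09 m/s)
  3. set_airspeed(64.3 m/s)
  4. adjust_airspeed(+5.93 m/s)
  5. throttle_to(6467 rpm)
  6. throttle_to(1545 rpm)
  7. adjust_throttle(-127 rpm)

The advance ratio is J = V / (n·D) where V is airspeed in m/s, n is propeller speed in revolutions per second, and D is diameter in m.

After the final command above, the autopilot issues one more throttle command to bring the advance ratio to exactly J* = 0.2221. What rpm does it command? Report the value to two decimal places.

rpm = 8046.03

set_propeller: D = 2.358 m, P = 1.478 m (p = P/D = 0.626802); state ← (V=0, rpm=0)
set_airspeed(33.09): V ← 33.09 m/s
set_airspeed(64.3): V ← 64.3 m/s
adjust_airspeed(+5.93): V ← 64.3 +5.93 = 70.23 m/s
throttle_to(6467): rpm ← 6467
throttle_to(1545): rpm ← 1545
adjust_throttle(-127): rpm ← 1545 -127 = 1418
final state: V = 70.23 m/s, rpm = 1418 → n = rpm/60 = 23.633333 rev/s
target J* = 0.2221; solve J* = V/(n·D) for n: n = V/(J*·D) = 70.23/(0.2221 × 2.358) = 134.100473 rev/s
rpm = 60·n = 8046.028369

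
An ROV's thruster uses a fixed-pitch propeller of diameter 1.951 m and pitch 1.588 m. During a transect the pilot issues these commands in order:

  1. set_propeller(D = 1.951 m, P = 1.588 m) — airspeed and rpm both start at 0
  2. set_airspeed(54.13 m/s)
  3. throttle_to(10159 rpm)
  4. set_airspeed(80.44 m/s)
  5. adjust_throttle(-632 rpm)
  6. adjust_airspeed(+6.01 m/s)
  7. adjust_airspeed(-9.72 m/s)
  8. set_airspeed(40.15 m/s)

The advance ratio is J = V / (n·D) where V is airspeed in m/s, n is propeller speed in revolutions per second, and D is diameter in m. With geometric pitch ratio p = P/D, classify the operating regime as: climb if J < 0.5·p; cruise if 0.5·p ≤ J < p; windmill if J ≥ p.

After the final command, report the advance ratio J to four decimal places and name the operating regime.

J = 0.1296, regime = climb

set_propeller: D = 1.951 m, P = 1.588 m (p = P/D = 0.813942); state ← (V=0, rpm=0)
set_airspeed(54.13): V ← 54.13 m/s
throttle_to(10159): rpm ← 10159
set_airspeed(80.44): V ← 80.44 m/s
adjust_throttle(-632): rpm ← 10159 -632 = 9527
adjust_airspeed(+6.01): V ← 80.44 +6.01 = 86.45 m/s
adjust_airspeed(-9.72): V ← 86.45 -9.72 = 76.73 m/s
set_airspeed(40.15): V ← 40.15 m/s
final state: V = 40.15 m/s, rpm = 9527 → n = rpm/60 = 158.783333 rev/s
J = V / (n·D) = 40.15 / (158.783333 × 1.951) = 0.129605
regime bands: climb J<0.4070 | cruise [0.4070, 0.8139) | windmill J≥0.8139
J = 0.1296 → climb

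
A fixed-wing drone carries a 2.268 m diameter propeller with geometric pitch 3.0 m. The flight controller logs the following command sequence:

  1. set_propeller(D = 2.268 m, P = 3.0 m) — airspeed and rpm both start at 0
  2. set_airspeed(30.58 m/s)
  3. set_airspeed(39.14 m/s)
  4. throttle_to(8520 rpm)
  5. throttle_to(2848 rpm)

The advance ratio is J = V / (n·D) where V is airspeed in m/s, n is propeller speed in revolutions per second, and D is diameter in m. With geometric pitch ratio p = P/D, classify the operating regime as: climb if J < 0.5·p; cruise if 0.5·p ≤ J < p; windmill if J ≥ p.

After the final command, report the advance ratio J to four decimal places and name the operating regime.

J = 0.3636, regime = climb

set_propeller: D = 2.268 m, P = 3.0 m (p = P/D = 1.322751); state ← (V=0, rpm=0)
set_airspeed(30.58): V ← 30.58 m/s
set_airspeed(39.14): V ← 39.14 m/s
throttle_to(8520): rpm ← 8520
throttle_to(2848): rpm ← 2848
final state: V = 39.14 m/s, rpm = 2848 → n = rpm/60 = 47.466667 rev/s
J = V / (n·D) = 39.14 / (47.466667 × 2.268) = 0.363571
regime bands: climb J<0.6614 | cruise [0.6614, 1.3228) | windmill J≥1.3228
J = 0.3636 → climb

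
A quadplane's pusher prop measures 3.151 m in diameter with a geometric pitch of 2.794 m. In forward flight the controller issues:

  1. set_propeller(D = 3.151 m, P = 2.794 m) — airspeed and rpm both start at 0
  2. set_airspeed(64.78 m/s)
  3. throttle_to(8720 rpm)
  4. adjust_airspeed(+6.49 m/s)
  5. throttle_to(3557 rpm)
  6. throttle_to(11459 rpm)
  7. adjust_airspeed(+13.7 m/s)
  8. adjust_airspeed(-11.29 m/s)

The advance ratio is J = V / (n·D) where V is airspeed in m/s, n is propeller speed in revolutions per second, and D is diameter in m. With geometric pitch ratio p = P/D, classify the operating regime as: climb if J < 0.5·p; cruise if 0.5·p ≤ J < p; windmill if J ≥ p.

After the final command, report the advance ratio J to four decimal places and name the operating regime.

set_propeller: D = 3.151 m, P = 2.794 m (p = P/D = 0.886703); state ← (V=0, rpm=0)
set_airspeed(64.78): V ← 64.78 m/s
throttle_to(8720): rpm ← 8720
adjust_airspeed(+6.49): V ← 64.78 +6.49 = 71.27 m/s
throttle_to(3557): rpm ← 3557
throttle_to(11459): rpm ← 11459
adjust_airspeed(+13.7): V ← 71.27 +13.7 = 84.97 m/s
adjust_airspeed(-11.29): V ← 84.97 -11.29 = 73.68 m/s
final state: V = 73.68 m/s, rpm = 11459 → n = rpm/60 = 190.983333 rev/s
J = V / (n·D) = 73.68 / (190.983333 × 3.151) = 0.122435
regime bands: climb J<0.4434 | cruise [0.4434, 0.8867) | windmill J≥0.8867
J = 0.1224 → climb

J = 0.1224, regime = climb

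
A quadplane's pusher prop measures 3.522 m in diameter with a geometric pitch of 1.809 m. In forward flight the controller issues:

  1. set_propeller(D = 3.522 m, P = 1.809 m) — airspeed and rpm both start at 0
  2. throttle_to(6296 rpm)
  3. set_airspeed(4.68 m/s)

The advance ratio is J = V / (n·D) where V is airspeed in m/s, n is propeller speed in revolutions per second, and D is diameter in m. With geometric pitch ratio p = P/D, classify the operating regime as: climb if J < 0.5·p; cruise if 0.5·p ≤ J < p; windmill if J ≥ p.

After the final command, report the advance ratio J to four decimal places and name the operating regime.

set_propeller: D = 3.522 m, P = 1.809 m (p = P/D = 0.513629); state ← (V=0, rpm=0)
throttle_to(6296): rpm ← 6296
set_airspeed(4.68): V ← 4.68 m/s
final state: V = 4.68 m/s, rpm = 6296 → n = rpm/60 = 104.933333 rev/s
J = V / (n·D) = 4.68 / (104.933333 × 3.522) = 0.012663
regime bands: climb J<0.2568 | cruise [0.2568, 0.5136) | windmill J≥0.5136
J = 0.0127 → climb

J = 0.0127, regime = climb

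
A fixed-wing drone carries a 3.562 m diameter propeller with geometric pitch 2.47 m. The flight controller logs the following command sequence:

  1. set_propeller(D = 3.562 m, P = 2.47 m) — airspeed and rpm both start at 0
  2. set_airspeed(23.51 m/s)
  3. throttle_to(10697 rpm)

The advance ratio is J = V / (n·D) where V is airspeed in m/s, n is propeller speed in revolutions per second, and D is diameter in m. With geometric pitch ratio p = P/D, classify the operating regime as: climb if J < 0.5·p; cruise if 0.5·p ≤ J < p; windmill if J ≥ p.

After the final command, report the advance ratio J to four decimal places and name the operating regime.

set_propeller: D = 3.562 m, P = 2.47 m (p = P/D = 0.693431); state ← (V=0, rpm=0)
set_airspeed(23.51): V ← 23.51 m/s
throttle_to(10697): rpm ← 10697
final state: V = 23.51 m/s, rpm = 10697 → n = rpm/60 = 178.283333 rev/s
J = V / (n·D) = 23.51 / (178.283333 × 3.562) = 0.037021
regime bands: climb J<0.3467 | cruise [0.3467, 0.6934) | windmill J≥0.6934
J = 0.0370 → climb

J = 0.0370, regime = climb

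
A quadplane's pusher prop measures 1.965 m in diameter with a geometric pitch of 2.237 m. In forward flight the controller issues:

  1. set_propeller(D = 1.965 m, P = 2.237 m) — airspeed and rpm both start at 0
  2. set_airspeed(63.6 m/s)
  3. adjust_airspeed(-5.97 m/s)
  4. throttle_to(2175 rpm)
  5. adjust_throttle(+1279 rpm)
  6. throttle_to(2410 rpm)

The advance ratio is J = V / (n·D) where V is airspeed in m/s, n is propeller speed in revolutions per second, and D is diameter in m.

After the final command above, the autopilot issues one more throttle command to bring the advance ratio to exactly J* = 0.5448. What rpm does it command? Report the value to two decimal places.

rpm = 3229.98

set_propeller: D = 1.965 m, P = 2.237 m (p = P/D = 1.138422); state ← (V=0, rpm=0)
set_airspeed(63.6): V ← 63.6 m/s
adjust_airspeed(-5.97): V ← 63.6 -5.97 = 57.63 m/s
throttle_to(2175): rpm ← 2175
adjust_throttle(+1279): rpm ← 2175 +1279 = 3454
throttle_to(2410): rpm ← 2410
final state: V = 57.63 m/s, rpm = 2410 → n = rpm/60 = 40.166667 rev/s
target J* = 0.5448; solve J* = V/(n·D) for n: n = V/(J*·D) = 57.63/(0.5448 × 1.965) = 53.833047 rev/s
rpm = 60·n = 3229.982850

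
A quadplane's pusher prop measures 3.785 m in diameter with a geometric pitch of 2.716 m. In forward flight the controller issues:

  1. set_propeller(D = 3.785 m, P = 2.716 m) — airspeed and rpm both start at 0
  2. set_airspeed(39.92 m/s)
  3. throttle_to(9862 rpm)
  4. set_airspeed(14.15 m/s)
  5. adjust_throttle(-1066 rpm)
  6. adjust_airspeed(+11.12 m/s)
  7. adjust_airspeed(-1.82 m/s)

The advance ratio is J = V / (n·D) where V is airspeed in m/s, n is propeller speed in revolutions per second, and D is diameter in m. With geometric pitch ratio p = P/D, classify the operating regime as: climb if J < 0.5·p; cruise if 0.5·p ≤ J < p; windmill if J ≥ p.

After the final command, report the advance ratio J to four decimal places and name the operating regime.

set_propeller: D = 3.785 m, P = 2.716 m (p = P/D = 0.717569); state ← (V=0, rpm=0)
set_airspeed(39.92): V ← 39.92 m/s
throttle_to(9862): rpm ← 9862
set_airspeed(14.15): V ← 14.15 m/s
adjust_throttle(-1066): rpm ← 9862 -1066 = 8796
adjust_airspeed(+11.12): V ← 14.15 +11.12 = 25.27 m/s
adjust_airspeed(-1.82): V ← 25.27 -1.82 = 23.45 m/s
final state: V = 23.45 m/s, rpm = 8796 → n = rpm/60 = 146.600000 rev/s
J = V / (n·D) = 23.45 / (146.600000 × 3.785) = 0.042261
regime bands: climb J<0.3588 | cruise [0.3588, 0.7176) | windmill J≥0.7176
J = 0.0423 → climb

J = 0.0423, regime = climb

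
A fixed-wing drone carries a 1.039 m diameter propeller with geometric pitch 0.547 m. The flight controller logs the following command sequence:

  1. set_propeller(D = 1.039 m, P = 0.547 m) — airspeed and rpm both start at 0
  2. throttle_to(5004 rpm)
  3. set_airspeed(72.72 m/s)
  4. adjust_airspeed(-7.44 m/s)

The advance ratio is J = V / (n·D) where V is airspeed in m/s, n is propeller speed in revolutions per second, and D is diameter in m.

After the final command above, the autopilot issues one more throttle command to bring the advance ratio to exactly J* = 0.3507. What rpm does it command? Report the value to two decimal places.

set_propeller: D = 1.039 m, P = 0.547 m (p = P/D = 0.526468); state ← (V=0, rpm=0)
throttle_to(5004): rpm ← 5004
set_airspeed(72.72): V ← 72.72 m/s
adjust_airspeed(-7.44): V ← 72.72 -7.44 = 65.28 m/s
final state: V = 65.28 m/s, rpm = 5004 → n = rpm/60 = 83.400000 rev/s
target J* = 0.3507; solve J* = V/(n·D) for n: n = V/(J*·D) = 65.28/(0.3507 × 1.039) = 179.154958 rev/s
rpm = 60·n = 10749.297500

rpm = 10749.30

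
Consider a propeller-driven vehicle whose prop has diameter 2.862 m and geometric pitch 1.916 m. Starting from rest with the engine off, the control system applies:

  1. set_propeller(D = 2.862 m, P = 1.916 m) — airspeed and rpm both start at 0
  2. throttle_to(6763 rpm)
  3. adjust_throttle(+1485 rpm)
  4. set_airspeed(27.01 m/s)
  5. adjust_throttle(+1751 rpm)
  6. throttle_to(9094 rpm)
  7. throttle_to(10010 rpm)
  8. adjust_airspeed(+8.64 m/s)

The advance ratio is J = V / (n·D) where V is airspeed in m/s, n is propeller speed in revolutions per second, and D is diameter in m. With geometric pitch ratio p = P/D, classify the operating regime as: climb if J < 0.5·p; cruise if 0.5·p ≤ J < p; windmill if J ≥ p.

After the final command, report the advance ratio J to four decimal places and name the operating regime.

J = 0.0747, regime = climb

set_propeller: D = 2.862 m, P = 1.916 m (p = P/D = 0.669462); state ← (V=0, rpm=0)
throttle_to(6763): rpm ← 6763
adjust_throttle(+1485): rpm ← 6763 +1485 = 8248
set_airspeed(27.01): V ← 27.01 m/s
adjust_throttle(+1751): rpm ← 8248 +1751 = 9999
throttle_to(9094): rpm ← 9094
throttle_to(10010): rpm ← 10010
adjust_airspeed(+8.64): V ← 27.01 +8.64 = 35.65 m/s
final state: V = 35.65 m/s, rpm = 10010 → n = rpm/60 = 166.833333 rev/s
J = V / (n·D) = 35.65 / (166.833333 × 2.862) = 0.074663
regime bands: climb J<0.3347 | cruise [0.3347, 0.6695) | windmill J≥0.6695
J = 0.0747 → climb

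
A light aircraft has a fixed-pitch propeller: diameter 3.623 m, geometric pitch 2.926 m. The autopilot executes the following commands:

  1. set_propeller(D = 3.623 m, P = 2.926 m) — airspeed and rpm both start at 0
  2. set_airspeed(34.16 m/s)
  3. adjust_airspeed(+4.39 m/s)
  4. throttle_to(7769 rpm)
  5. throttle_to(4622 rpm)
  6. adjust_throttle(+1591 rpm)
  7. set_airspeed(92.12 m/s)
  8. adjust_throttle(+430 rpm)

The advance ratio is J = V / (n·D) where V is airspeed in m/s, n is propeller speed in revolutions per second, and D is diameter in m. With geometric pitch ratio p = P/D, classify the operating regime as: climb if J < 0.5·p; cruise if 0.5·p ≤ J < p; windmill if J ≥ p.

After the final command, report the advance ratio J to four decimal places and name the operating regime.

J = 0.2297, regime = climb

set_propeller: D = 3.623 m, P = 2.926 m (p = P/D = 0.807618); state ← (V=0, rpm=0)
set_airspeed(34.16): V ← 34.16 m/s
adjust_airspeed(+4.39): V ← 34.16 +4.39 = 38.55 m/s
throttle_to(7769): rpm ← 7769
throttle_to(4622): rpm ← 4622
adjust_throttle(+1591): rpm ← 4622 +1591 = 6213
set_airspeed(92.12): V ← 92.12 m/s
adjust_throttle(+430): rpm ← 6213 +430 = 6643
final state: V = 92.12 m/s, rpm = 6643 → n = rpm/60 = 110.716667 rev/s
J = V / (n·D) = 92.12 / (110.716667 × 3.623) = 0.229653
regime bands: climb J<0.4038 | cruise [0.4038, 0.8076) | windmill J≥0.8076
J = 0.2297 → climb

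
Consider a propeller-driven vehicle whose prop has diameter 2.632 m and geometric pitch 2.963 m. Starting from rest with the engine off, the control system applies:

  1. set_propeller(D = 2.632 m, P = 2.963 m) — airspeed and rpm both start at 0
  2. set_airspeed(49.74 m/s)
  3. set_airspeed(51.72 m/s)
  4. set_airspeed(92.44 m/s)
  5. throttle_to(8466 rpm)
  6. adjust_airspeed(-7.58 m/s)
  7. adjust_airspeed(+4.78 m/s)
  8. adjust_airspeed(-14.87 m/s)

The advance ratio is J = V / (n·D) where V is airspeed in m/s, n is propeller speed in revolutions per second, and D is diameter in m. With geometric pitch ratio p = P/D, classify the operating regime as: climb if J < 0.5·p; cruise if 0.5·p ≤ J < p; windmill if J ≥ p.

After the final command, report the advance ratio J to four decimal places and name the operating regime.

J = 0.2013, regime = climb

set_propeller: D = 2.632 m, P = 2.963 m (p = P/D = 1.125760); state ← (V=0, rpm=0)
set_airspeed(49.74): V ← 49.74 m/s
set_airspeed(51.72): V ← 51.72 m/s
set_airspeed(92.44): V ← 92.44 m/s
throttle_to(8466): rpm ← 8466
adjust_airspeed(-7.58): V ← 92.44 -7.58 = 84.86 m/s
adjust_airspeed(+4.78): V ← 84.86 +4.78 = 89.64 m/s
adjust_airspeed(-14.87): V ← 89.64 -14.87 = 74.77 m/s
final state: V = 74.77 m/s, rpm = 8466 → n = rpm/60 = 141.100000 rev/s
J = V / (n·D) = 74.77 / (141.100000 × 2.632) = 0.201333
regime bands: climb J<0.5629 | cruise [0.5629, 1.1258) | windmill J≥1.1258
J = 0.2013 → climb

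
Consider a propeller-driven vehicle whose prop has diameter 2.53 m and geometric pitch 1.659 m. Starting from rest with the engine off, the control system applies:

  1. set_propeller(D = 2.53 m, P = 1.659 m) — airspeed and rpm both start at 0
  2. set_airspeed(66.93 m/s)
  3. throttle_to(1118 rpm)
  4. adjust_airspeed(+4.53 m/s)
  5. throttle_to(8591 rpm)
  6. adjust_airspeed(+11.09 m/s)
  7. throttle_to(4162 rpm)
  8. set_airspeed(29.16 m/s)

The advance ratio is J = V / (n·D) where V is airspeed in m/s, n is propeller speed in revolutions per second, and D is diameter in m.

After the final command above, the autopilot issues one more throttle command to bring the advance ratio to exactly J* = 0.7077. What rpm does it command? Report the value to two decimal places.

rpm = 977.17

set_propeller: D = 2.53 m, P = 1.659 m (p = P/D = 0.655731); state ← (V=0, rpm=0)
set_airspeed(66.93): V ← 66.93 m/s
throttle_to(1118): rpm ← 1118
adjust_airspeed(+4.53): V ← 66.93 +4.53 = 71.46 m/s
throttle_to(8591): rpm ← 8591
adjust_airspeed(+11.09): V ← 71.46 +11.09 = 82.55 m/s
throttle_to(4162): rpm ← 4162
set_airspeed(29.16): V ← 29.16 m/s
final state: V = 29.16 m/s, rpm = 4162 → n = rpm/60 = 69.366667 rev/s
target J* = 0.7077; solve J* = V/(n·D) for n: n = V/(J*·D) = 29.16/(0.7077 × 2.53) = 16.286126 rev/s
rpm = 60·n = 977.167588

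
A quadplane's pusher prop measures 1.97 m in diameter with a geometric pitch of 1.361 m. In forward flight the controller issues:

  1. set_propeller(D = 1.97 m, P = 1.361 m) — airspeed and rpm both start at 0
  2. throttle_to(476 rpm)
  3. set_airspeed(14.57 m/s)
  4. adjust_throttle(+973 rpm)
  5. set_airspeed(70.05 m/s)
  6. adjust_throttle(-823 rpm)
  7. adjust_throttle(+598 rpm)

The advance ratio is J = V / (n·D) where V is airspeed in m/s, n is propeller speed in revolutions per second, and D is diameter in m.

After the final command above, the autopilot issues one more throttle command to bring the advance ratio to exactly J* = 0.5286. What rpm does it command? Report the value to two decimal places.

set_propeller: D = 1.97 m, P = 1.361 m (p = P/D = 0.690863); state ← (V=0, rpm=0)
throttle_to(476): rpm ← 476
set_airspeed(14.57): V ← 14.57 m/s
adjust_throttle(+973): rpm ← 476 +973 = 1449
set_airspeed(70.05): V ← 70.05 m/s
adjust_throttle(-823): rpm ← 1449 -823 = 626
adjust_throttle(+598): rpm ← 626 +598 = 1224
final state: V = 70.05 m/s, rpm = 1224 → n = rpm/60 = 20.400000 rev/s
target J* = 0.5286; solve J* = V/(n·D) for n: n = V/(J*·D) = 70.05/(0.5286 × 1.97) = 67.268966 rev/s
rpm = 60·n = 4036.137983

rpm = 4036.14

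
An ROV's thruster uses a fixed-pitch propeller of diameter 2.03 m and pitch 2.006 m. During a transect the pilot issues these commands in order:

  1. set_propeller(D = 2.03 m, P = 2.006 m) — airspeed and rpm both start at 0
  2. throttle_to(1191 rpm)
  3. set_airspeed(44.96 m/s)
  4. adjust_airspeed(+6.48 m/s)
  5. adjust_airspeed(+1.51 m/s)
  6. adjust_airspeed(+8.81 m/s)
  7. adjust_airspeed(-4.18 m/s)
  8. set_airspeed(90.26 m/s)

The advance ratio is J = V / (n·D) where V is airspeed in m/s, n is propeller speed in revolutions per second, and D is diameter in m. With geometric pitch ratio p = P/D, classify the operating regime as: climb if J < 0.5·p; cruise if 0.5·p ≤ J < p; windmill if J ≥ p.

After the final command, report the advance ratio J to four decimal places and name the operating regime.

set_propeller: D = 2.03 m, P = 2.006 m (p = P/D = 0.988177); state ← (V=0, rpm=0)
throttle_to(1191): rpm ← 1191
set_airspeed(44.96): V ← 44.96 m/s
adjust_airspeed(+6.48): V ← 44.96 +6.48 = 51.44 m/s
adjust_airspeed(+1.51): V ← 51.44 +1.51 = 52.95 m/s
adjust_airspeed(+8.81): V ← 52.95 +8.81 = 61.76 m/s
adjust_airspeed(-4.18): V ← 61.76 -4.18 = 57.58 m/s
set_airspeed(90.26): V ← 90.26 m/s
final state: V = 90.26 m/s, rpm = 1191 → n = rpm/60 = 19.850000 rev/s
J = V / (n·D) = 90.26 / (19.850000 × 2.03) = 2.239952
regime bands: climb J<0.4941 | cruise [0.4941, 0.9882) | windmill J≥0.9882
J = 2.2400 → windmill

J = 2.2400, regime = windmill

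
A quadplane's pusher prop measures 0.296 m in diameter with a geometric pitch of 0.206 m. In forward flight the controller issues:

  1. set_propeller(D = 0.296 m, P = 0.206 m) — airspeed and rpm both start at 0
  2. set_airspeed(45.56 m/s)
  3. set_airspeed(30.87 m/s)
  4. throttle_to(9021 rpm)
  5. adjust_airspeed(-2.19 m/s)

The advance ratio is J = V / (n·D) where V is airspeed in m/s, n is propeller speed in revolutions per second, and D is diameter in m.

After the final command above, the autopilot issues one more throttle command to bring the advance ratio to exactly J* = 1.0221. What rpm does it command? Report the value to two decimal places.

rpm = 5687.81

set_propeller: D = 0.296 m, P = 0.206 m (p = P/D = 0.695946); state ← (V=0, rpm=0)
set_airspeed(45.56): V ← 45.56 m/s
set_airspeed(30.87): V ← 30.87 m/s
throttle_to(9021): rpm ← 9021
adjust_airspeed(-2.19): V ← 30.87 -2.19 = 28.68 m/s
final state: V = 28.68 m/s, rpm = 9021 → n = rpm/60 = 150.350000 rev/s
target J* = 1.0221; solve J* = V/(n·D) for n: n = V/(J*·D) = 28.68/(1.0221 × 0.296) = 94.796881 rev/s
rpm = 60·n = 5687.812850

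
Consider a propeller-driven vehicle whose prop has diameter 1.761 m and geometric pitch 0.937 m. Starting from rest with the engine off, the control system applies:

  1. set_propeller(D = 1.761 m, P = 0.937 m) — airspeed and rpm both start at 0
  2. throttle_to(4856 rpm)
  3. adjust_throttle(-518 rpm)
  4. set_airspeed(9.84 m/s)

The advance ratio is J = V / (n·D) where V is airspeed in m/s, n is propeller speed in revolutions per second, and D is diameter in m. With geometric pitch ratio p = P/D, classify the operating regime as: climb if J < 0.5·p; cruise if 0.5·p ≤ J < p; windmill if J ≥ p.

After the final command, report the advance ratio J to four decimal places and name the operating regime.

J = 0.0773, regime = climb

set_propeller: D = 1.761 m, P = 0.937 m (p = P/D = 0.532084); state ← (V=0, rpm=0)
throttle_to(4856): rpm ← 4856
adjust_throttle(-518): rpm ← 4856 -518 = 4338
set_airspeed(9.84): V ← 9.84 m/s
final state: V = 9.84 m/s, rpm = 4338 → n = rpm/60 = 72.300000 rev/s
J = V / (n·D) = 9.84 / (72.300000 × 1.761) = 0.077285
regime bands: climb J<0.2660 | cruise [0.2660, 0.5321) | windmill J≥0.5321
J = 0.0773 → climb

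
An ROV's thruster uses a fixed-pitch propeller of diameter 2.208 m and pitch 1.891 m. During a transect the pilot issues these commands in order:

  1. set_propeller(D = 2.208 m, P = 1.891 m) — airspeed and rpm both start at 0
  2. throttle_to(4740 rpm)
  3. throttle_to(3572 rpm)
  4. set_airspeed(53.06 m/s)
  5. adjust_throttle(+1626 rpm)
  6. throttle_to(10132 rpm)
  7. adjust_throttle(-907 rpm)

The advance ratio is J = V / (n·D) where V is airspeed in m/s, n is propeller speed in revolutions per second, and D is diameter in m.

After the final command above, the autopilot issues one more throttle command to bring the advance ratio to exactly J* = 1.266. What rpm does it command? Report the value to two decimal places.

rpm = 1138.90

set_propeller: D = 2.208 m, P = 1.891 m (p = P/D = 0.856431); state ← (V=0, rpm=0)
throttle_to(4740): rpm ← 4740
throttle_to(3572): rpm ← 3572
set_airspeed(53.06): V ← 53.06 m/s
adjust_throttle(+1626): rpm ← 3572 +1626 = 5198
throttle_to(10132): rpm ← 10132
adjust_throttle(-907): rpm ← 10132 -907 = 9225
final state: V = 53.06 m/s, rpm = 9225 → n = rpm/60 = 153.750000 rev/s
target J* = 1.266; solve J* = V/(n·D) for n: n = V/(J*·D) = 53.06/(1.266 × 2.208) = 18.981672 rev/s
rpm = 60·n = 1138.900337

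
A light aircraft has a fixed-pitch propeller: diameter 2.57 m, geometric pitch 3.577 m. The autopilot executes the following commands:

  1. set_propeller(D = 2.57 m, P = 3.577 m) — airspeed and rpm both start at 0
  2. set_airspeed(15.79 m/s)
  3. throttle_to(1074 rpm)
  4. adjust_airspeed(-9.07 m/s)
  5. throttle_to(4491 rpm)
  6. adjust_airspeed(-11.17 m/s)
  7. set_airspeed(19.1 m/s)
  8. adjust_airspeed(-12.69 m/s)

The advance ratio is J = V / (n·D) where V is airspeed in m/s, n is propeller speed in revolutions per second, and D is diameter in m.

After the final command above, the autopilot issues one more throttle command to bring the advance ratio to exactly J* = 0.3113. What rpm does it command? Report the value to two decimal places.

set_propeller: D = 2.57 m, P = 3.577 m (p = P/D = 1.391829); state ← (V=0, rpm=0)
set_airspeed(15.79): V ← 15.79 m/s
throttle_to(1074): rpm ← 1074
adjust_airspeed(-9.07): V ← 15.79 -9.07 = 6.72 m/s
throttle_to(4491): rpm ← 4491
adjust_airspeed(-11.17): V ← 6.72 -11.17 = -4.45 m/s
set_airspeed(19.1): V ← 19.1 m/s
adjust_airspeed(-12.69): V ← 19.1 -12.69 = 6.41 m/s
final state: V = 6.41 m/s, rpm = 4491 → n = rpm/60 = 74.850000 rev/s
target J* = 0.3113; solve J* = V/(n·D) for n: n = V/(J*·D) = 6.41/(0.3113 × 2.57) = 8.012089 rev/s
rpm = 60·n = 480.725363

rpm = 480.73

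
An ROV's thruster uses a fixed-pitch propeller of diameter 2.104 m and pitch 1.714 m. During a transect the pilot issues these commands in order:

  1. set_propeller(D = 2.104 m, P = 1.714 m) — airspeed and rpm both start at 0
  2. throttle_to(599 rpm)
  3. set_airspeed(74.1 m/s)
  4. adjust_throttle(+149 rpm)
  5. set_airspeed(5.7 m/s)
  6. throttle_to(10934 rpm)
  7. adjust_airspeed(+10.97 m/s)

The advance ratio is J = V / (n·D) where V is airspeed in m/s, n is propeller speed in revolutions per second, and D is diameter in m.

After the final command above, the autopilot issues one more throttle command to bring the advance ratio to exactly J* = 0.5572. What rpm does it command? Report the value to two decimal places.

rpm = 853.16

set_propeller: D = 2.104 m, P = 1.714 m (p = P/D = 0.814639); state ← (V=0, rpm=0)
throttle_to(599): rpm ← 599
set_airspeed(74.1): V ← 74.1 m/s
adjust_throttle(+149): rpm ← 599 +149 = 748
set_airspeed(5.7): V ← 5.7 m/s
throttle_to(10934): rpm ← 10934
adjust_airspeed(+10.97): V ← 5.7 +10.97 = 16.67 m/s
final state: V = 16.67 m/s, rpm = 10934 → n = rpm/60 = 182.233333 rev/s
target J* = 0.5572; solve J* = V/(n·D) for n: n = V/(J*·D) = 16.67/(0.5572 × 2.104) = 14.219318 rev/s
rpm = 60·n = 853.159060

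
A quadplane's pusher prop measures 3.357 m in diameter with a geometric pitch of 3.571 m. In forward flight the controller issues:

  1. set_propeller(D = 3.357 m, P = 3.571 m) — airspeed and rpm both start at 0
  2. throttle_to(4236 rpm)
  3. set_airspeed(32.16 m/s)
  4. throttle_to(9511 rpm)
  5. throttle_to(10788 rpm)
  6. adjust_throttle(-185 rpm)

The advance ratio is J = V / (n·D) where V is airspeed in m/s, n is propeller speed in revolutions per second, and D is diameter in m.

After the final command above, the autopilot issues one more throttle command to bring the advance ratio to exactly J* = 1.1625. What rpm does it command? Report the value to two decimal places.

set_propeller: D = 3.357 m, P = 3.571 m (p = P/D = 1.063747); state ← (V=0, rpm=0)
throttle_to(4236): rpm ← 4236
set_airspeed(32.16): V ← 32.16 m/s
throttle_to(9511): rpm ← 9511
throttle_to(10788): rpm ← 10788
adjust_throttle(-185): rpm ← 10788 -185 = 10603
final state: V = 32.16 m/s, rpm = 10603 → n = rpm/60 = 176.716667 rev/s
target J* = 1.1625; solve J* = V/(n·D) for n: n = V/(J*·D) = 32.16/(1.1625 × 3.357) = 8.240845 rev/s
rpm = 60·n = 494.450690

rpm = 494.45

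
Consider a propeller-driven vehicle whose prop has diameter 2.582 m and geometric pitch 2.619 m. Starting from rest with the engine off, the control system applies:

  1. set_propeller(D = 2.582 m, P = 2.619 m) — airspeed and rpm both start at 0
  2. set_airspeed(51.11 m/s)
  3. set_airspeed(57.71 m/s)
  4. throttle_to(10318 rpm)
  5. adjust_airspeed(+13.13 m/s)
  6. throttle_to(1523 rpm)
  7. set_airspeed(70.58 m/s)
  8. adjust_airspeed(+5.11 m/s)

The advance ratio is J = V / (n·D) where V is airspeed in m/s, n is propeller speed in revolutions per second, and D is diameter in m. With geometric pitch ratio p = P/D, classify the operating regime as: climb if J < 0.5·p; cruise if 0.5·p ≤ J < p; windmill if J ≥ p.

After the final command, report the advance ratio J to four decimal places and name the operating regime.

J = 1.1549, regime = windmill

set_propeller: D = 2.582 m, P = 2.619 m (p = P/D = 1.014330); state ← (V=0, rpm=0)
set_airspeed(51.11): V ← 51.11 m/s
set_airspeed(57.71): V ← 57.71 m/s
throttle_to(10318): rpm ← 10318
adjust_airspeed(+13.13): V ← 57.71 +13.13 = 70.84 m/s
throttle_to(1523): rpm ← 1523
set_airspeed(70.58): V ← 70.58 m/s
adjust_airspeed(+5.11): V ← 70.58 +5.11 = 75.69 m/s
final state: V = 75.69 m/s, rpm = 1523 → n = rpm/60 = 25.383333 rev/s
J = V / (n·D) = 75.69 / (25.383333 × 2.582) = 1.154871
regime bands: climb J<0.5072 | cruise [0.5072, 1.0143) | windmill J≥1.0143
J = 1.1549 → windmill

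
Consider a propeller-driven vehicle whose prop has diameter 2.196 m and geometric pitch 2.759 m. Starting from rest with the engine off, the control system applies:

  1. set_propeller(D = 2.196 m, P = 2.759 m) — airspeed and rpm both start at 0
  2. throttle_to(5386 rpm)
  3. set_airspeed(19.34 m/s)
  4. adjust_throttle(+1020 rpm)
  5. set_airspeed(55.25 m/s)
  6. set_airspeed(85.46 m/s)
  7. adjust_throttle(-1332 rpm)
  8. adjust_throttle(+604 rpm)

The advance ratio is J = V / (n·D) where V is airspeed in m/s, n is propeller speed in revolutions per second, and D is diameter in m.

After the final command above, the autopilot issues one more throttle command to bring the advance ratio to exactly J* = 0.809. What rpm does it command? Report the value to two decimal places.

set_propeller: D = 2.196 m, P = 2.759 m (p = P/D = 1.256375); state ← (V=0, rpm=0)
throttle_to(5386): rpm ← 5386
set_airspeed(19.34): V ← 19.34 m/s
adjust_throttle(+1020): rpm ← 5386 +1020 = 6406
set_airspeed(55.25): V ← 55.25 m/s
set_airspeed(85.46): V ← 85.46 m/s
adjust_throttle(-1332): rpm ← 6406 -1332 = 5074
adjust_throttle(+604): rpm ← 5074 +604 = 5678
final state: V = 85.46 m/s, rpm = 5678 → n = rpm/60 = 94.633333 rev/s
target J* = 0.809; solve J* = V/(n·D) for n: n = V/(J*·D) = 85.46/(0.809 × 2.196) = 48.104093 rev/s
rpm = 60·n = 2886.245584

rpm = 2886.25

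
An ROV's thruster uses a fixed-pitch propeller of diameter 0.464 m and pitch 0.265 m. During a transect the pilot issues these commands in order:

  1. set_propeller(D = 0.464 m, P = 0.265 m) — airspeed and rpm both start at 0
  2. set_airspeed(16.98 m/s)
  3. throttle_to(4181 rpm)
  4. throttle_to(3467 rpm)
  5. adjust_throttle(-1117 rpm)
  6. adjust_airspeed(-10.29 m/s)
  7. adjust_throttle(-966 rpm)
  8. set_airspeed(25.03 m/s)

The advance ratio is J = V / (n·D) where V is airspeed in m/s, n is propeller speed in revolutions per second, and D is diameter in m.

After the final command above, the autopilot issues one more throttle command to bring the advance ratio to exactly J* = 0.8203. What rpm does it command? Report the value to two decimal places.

set_propeller: D = 0.464 m, P = 0.265 m (p = P/D = 0.571121); state ← (V=0, rpm=0)
set_airspeed(16.98): V ← 16.98 m/s
throttle_to(4181): rpm ← 4181
throttle_to(3467): rpm ← 3467
adjust_throttle(-1117): rpm ← 3467 -1117 = 2350
adjust_airspeed(-10.29): V ← 16.98 -10.29 = 6.69 m/s
adjust_throttle(-966): rpm ← 2350 -966 = 1384
set_airspeed(25.03): V ← 25.03 m/s
final state: V = 25.03 m/s, rpm = 1384 → n = rpm/60 = 23.066667 rev/s
target J* = 0.8203; solve J* = V/(n·D) for n: n = V/(J*·D) = 25.03/(0.8203 × 0.464) = 65.761265 rev/s
rpm = 60·n = 3945.675888

rpm = 3945.68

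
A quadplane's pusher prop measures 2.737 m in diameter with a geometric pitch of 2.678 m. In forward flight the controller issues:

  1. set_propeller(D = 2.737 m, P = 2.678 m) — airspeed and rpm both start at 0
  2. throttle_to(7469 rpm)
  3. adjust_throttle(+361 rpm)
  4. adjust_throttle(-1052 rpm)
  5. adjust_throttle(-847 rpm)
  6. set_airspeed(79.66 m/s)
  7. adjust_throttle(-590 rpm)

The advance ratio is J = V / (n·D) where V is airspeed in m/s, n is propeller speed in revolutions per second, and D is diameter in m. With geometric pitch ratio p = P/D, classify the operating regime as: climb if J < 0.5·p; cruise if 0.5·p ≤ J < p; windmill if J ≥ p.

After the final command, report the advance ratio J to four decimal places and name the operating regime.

set_propeller: D = 2.737 m, P = 2.678 m (p = P/D = 0.978444); state ← (V=0, rpm=0)
throttle_to(7469): rpm ← 7469
adjust_throttle(+361): rpm ← 7469 +361 = 7830
adjust_throttle(-1052): rpm ← 7830 -1052 = 6778
adjust_throttle(-847): rpm ← 6778 -847 = 5931
set_airspeed(79.66): V ← 79.66 m/s
adjust_throttle(-590): rpm ← 5931 -590 = 5341
final state: V = 79.66 m/s, rpm = 5341 → n = rpm/60 = 89.016667 rev/s
J = V / (n·D) = 79.66 / (89.016667 × 2.737) = 0.326960
regime bands: climb J<0.4892 | cruise [0.4892, 0.9784) | windmill J≥0.9784
J = 0.3270 → climb

J = 0.3270, regime = climb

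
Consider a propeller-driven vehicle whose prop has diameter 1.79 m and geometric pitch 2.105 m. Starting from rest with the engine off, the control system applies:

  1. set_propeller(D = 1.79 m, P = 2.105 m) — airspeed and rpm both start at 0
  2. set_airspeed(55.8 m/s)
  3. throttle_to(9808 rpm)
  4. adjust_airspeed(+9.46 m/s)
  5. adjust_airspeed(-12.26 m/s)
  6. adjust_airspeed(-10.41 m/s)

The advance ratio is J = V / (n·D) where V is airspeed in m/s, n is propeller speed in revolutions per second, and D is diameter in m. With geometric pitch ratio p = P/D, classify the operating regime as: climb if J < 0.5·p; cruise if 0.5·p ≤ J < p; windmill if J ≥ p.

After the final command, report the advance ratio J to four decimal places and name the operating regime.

set_propeller: D = 1.79 m, P = 2.105 m (p = P/D = 1.175978); state ← (V=0, rpm=0)
set_airspeed(55.8): V ← 55.8 m/s
throttle_to(9808): rpm ← 9808
adjust_airspeed(+9.46): V ← 55.8 +9.46 = 65.26 m/s
adjust_airspeed(-12.26): V ← 65.26 -12.26 = 53 m/s
adjust_airspeed(-10.41): V ← 53 -10.41 = 42.59 m/s
final state: V = 42.59 m/s, rpm = 9808 → n = rpm/60 = 163.466667 rev/s
J = V / (n·D) = 42.59 / (163.466667 × 1.79) = 0.145554
regime bands: climb J<0.5880 | cruise [0.5880, 1.1760) | windmill J≥1.1760
J = 0.1456 → climb

J = 0.1456, regime = climb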